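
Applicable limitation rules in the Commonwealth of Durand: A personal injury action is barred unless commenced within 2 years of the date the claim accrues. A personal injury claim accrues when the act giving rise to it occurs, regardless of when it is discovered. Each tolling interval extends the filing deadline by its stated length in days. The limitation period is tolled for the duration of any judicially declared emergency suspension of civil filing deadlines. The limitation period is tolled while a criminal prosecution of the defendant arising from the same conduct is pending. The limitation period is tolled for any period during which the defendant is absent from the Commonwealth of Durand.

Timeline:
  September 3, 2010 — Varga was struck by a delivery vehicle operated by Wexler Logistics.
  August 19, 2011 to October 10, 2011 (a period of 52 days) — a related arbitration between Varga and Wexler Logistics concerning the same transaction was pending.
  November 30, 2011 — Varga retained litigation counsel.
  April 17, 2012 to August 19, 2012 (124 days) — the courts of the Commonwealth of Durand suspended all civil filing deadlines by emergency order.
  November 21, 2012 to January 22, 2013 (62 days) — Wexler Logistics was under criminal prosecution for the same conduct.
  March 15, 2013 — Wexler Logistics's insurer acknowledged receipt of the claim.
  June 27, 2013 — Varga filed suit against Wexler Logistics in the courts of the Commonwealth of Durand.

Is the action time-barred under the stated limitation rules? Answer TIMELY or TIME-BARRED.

TIME-BARRED

The claim accrued on September 3, 2010, the date of the act.
Adding the 2 years base period to September 3, 2010 gives a deadline of September 3, 2012, before any tolling.
The period was tolled for 124 days by the emergency suspension of filing deadlines (April 17, 2012 to August 19, 2012), pushing the deadline to January 5, 2013.
The period was tolled for 62 days by the pending criminal prosecution (November 21, 2012 to January 22, 2013), pushing the deadline to March 8, 2013.
The pending related arbitration from August 19, 2011 to October 10, 2011 does not toll the period, because no stated rule makes a pending arbitration a tolling event.
None of the other events listed affects the running of the period under the stated rules.
The June 27, 2013 filing falls after the March 8, 2013 deadline; the claim is time-barred.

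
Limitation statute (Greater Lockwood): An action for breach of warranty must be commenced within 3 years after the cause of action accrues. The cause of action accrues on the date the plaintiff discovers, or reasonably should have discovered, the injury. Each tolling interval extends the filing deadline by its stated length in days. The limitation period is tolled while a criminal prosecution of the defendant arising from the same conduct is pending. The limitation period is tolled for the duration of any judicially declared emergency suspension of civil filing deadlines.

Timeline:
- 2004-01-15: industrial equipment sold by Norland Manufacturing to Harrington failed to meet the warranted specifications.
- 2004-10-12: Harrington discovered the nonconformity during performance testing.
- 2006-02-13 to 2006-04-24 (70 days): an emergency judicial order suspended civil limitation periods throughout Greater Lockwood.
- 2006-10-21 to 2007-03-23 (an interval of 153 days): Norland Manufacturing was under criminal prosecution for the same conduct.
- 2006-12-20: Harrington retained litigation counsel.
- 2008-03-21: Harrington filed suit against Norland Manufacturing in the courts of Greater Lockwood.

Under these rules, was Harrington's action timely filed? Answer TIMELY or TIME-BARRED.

Accrual is tied to discovery, so the period began on 2004-10-12 rather than on 2004-01-15 when the act occurred.
Adding the 3 years base period to 2004-10-12 gives a deadline of 2007-10-12, before any tolling.
Because the emergency suspension of filing deadlines ran from 2006-02-13 to 2006-04-24, the deadline is extended by 70 days to 2007-12-21.
The pending criminal prosecution from 2006-10-21 to 2007-03-23 tolled the period for 153 days, extending the deadline to 2008-05-22.
None of the other events listed affects the running of the period under the stated rules.
Filing on 2008-03-21 beat the 2008-05-22 deadline — the action is timely.

TIMELY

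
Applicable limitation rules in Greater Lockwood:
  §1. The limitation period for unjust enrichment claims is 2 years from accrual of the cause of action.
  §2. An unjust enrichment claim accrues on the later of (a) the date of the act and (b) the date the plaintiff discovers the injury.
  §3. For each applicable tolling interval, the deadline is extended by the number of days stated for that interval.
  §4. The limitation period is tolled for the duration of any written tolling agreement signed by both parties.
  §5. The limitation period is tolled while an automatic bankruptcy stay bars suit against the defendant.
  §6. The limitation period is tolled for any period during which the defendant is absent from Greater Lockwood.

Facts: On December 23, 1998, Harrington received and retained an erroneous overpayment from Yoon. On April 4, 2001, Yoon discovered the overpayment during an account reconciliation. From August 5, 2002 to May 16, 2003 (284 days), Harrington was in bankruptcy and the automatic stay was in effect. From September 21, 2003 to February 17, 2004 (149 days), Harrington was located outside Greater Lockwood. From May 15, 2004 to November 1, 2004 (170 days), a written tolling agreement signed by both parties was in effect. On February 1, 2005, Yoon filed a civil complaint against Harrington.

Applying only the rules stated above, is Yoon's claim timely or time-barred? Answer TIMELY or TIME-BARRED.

The claim accrued on April 4, 2001 — the later of the December 23, 1998 act and the April 4, 2001 discovery.
2 years from April 4, 2001 is April 4, 2003.
The automatic bankruptcy stay from August 5, 2002 to May 16, 2003 tolled the period for 284 days, extending the deadline to January 13, 2004.
The defendant's absence from the jurisdiction from September 21, 2003 to February 17, 2004 tolled the period for 149 days, extending the deadline to June 10, 2004.
The period was tolled for 170 days by the written tolling agreement (May 15, 2004 to November 1, 2004), pushing the deadline to November 27, 2004.
Yoon filed on February 1, 2005, after the November 27, 2004 deadline, so the action is time-barred.

TIME-BARRED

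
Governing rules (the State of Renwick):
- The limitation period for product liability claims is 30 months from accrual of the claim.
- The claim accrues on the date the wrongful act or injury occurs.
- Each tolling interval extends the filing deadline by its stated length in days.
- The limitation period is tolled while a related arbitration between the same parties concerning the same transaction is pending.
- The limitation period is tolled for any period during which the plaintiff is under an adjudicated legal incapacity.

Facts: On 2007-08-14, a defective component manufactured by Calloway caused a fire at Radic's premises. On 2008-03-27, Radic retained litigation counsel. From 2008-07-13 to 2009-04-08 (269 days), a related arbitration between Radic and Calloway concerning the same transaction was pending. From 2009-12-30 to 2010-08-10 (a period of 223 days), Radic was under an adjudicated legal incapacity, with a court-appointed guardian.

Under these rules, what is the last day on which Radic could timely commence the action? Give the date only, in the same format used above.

The claim accrued on 2007-08-14, when the wrongful act occurred.
30 months from 2007-08-14 is 2010-02-14.
The period was tolled for 269 days by the pending related arbitration (2008-07-13 to 2009-04-08), pushing the deadline to 2010-11-10.
Because the plaintiff's legal incapacity ran from 2009-12-30 to 2010-08-10, the deadline is extended by 223 days to 2011-06-21.
None of the other events listed affects the running of the period under the stated rules.

2011-06-21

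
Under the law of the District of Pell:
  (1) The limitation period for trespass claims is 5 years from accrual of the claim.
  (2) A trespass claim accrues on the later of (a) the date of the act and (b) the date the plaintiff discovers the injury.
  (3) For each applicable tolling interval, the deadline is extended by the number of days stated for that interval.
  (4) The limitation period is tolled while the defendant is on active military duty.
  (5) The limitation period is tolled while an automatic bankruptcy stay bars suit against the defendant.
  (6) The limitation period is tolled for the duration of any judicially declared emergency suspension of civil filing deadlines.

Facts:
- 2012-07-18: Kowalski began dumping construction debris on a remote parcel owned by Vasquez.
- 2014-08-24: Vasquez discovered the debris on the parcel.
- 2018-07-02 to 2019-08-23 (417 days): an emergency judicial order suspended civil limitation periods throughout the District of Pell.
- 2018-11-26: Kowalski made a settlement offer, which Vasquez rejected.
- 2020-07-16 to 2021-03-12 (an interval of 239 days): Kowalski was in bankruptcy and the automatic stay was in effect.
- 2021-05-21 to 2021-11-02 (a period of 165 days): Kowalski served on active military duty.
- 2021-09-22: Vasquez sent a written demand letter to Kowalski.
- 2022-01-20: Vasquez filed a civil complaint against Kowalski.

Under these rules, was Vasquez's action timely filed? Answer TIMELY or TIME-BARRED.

The claim accrued on 2014-08-24 — the later of the 2012-07-18 act and the 2014-08-24 discovery.
The untolled deadline — 5 years after 2014-08-24 — is 2019-08-24.
Because the emergency suspension of filing deadlines ran from 2018-07-02 to 2019-08-23, the deadline is extended by 417 days to 2020-10-14.
The period was tolled for 239 days by the automatic bankruptcy stay (2020-07-16 to 2021-03-12), pushing the deadline to 2021-06-10.
Because the defendant's active military service ran from 2021-05-21 to 2021-11-02, the deadline is extended by 165 days to 2021-11-22.
Nothing else in the chronology tolls or restarts the period.
Filing on 2022-01-20 missed the 2021-11-22 deadline — the action is time-barred.

TIME-BARRED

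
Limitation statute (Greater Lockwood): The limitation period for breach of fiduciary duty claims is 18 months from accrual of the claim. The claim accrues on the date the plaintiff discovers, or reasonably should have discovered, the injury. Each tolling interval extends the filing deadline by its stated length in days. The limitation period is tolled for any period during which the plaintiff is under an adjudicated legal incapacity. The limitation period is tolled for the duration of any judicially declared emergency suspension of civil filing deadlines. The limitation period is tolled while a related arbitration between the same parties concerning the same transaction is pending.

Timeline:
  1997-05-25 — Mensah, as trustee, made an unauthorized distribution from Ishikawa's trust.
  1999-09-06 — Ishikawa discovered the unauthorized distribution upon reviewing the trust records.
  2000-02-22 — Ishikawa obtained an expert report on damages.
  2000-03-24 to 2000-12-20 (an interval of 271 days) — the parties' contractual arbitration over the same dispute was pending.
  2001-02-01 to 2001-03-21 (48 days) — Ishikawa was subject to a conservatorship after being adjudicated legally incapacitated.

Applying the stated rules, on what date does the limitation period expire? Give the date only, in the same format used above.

Under the discovery rule, the claim accrued on 1999-09-06, when Ishikawa discovered the injury — not on the 1997-05-25 date of the underlying act.
The untolled deadline — 18 months after 1999-09-06 — is 2001-03-06.
Because the pending related arbitration ran from 2000-03-24 to 2000-12-20, the deadline is extended by 271 days to 2001-12-02.
The plaintiff's legal incapacity from 2001-02-01 to 2001-03-21 tolled the period for 48 days, extending the deadline to 2002-01-19.
Nothing else in the chronology tolls or restarts the period.

2002-01-19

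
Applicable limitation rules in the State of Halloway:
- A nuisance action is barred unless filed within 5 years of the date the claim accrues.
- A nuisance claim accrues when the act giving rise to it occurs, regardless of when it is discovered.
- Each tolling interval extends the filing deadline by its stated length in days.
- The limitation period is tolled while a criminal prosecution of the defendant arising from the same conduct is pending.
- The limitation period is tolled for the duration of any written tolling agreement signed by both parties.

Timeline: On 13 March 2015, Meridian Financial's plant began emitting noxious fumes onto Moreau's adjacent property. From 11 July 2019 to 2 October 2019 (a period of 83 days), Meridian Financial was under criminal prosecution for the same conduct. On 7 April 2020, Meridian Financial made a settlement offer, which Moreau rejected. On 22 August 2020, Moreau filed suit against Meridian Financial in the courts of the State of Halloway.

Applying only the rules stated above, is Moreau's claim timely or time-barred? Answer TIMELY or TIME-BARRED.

The claim accrued on 13 March 2015, when the wrongful act occurred.
Adding the 5 years base period to 13 March 2015 gives a deadline of 13 March 2020, before any tolling.
The pending criminal prosecution from 11 July 2019 to 2 October 2019 tolled the period for 83 days, extending the deadline to 4 June 2020.
Nothing else in the chronology tolls or restarts the period.
Filing on 22 August 2020 missed the 4 June 2020 deadline — the action is time-barred.

TIME-BARRED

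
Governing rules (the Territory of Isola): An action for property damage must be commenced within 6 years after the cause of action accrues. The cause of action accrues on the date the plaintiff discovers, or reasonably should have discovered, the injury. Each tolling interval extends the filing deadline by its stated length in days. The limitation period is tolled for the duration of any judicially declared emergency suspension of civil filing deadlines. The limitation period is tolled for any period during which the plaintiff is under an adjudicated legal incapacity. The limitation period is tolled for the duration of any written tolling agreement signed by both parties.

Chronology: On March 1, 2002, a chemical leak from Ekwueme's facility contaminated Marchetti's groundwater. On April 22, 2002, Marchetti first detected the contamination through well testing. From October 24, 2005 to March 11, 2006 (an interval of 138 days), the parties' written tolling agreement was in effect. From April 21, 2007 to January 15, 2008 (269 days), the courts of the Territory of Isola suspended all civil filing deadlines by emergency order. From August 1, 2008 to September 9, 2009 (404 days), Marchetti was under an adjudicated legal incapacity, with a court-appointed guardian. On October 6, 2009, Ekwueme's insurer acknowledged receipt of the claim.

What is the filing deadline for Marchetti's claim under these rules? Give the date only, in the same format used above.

Under the discovery rule, the claim accrued on April 22, 2002, when Marchetti discovered the injury — not on the March 1, 2002 date of the underlying act.
The untolled deadline — 6 years after April 22, 2002 — is April 22, 2008.
The written tolling agreement from October 24, 2005 to March 11, 2006 tolled the period for 138 days, extending the deadline to September 7, 2008.
The emergency suspension of filing deadlines from April 21, 2007 to January 15, 2008 tolled the period for 269 days, extending the deadline to June 3, 2009.
The period was tolled for 404 days by the plaintiff's legal incapacity (August 1, 2008 to September 9, 2009), pushing the deadline to July 12, 2010.
None of the other events listed affects the running of the period under the stated rules.

July 12, 2010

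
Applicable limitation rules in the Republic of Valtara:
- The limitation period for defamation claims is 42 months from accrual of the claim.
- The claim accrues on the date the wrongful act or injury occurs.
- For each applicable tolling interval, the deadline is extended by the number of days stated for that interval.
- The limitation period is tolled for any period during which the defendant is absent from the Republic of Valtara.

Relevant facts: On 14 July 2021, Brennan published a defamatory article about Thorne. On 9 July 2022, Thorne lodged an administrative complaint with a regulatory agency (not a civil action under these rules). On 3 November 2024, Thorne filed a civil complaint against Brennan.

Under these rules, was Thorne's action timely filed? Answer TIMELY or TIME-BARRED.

TIMELY

The limitation period began to run on 14 July 2021.
The untolled deadline — 42 months after 14 July 2021 — is 14 January 2025.
The other events in the timeline have no effect on the limitation period under the stated rules.
Thorne filed on 3 November 2024, before the 14 January 2025 deadline, so the action is timely.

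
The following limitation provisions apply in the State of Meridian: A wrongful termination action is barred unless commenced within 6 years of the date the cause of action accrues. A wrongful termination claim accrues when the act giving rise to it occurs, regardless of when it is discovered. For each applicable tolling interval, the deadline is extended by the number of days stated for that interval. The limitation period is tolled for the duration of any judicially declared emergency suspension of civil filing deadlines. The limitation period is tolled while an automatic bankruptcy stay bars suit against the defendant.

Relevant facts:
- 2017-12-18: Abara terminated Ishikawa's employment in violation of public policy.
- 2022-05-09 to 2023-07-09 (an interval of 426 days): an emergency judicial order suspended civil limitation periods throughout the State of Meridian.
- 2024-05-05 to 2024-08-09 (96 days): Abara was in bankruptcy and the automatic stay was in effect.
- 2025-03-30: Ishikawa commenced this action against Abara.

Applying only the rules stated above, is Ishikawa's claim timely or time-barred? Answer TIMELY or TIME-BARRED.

TIMELY

The limitation period began to run on 2017-12-18.
6 years from 2017-12-18 is 2023-12-18.
The emergency suspension of filing deadlines from 2022-05-09 to 2023-07-09 tolled the period for 426 days, extending the deadline to 2025-02-16.
Because the automatic bankruptcy stay ran from 2024-05-05 to 2024-08-09, the deadline is extended by 96 days to 2025-05-23.
The 2025-03-30 filing precedes the 2025-05-23 deadline; the claim is timely.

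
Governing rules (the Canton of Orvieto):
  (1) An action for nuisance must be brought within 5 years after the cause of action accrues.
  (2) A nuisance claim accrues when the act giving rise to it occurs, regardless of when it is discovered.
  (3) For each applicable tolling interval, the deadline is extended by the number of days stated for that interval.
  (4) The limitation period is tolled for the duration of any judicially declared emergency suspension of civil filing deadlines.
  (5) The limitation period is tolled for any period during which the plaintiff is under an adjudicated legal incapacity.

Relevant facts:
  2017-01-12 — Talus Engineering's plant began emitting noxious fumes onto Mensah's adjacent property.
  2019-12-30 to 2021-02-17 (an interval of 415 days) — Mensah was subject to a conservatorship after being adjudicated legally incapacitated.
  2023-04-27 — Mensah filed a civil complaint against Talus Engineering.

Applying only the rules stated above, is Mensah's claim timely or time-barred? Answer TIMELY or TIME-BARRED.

TIME-BARRED

The limitation period began to run on 2017-01-12.
Adding the 5 years base period to 2017-01-12 gives a deadline of 2022-01-12, before any tolling.
The period was tolled for 415 days by the plaintiff's legal incapacity (2019-12-30 to 2021-02-17), pushing the deadline to 2023-03-03.
The 2023-04-27 filing falls after the 2023-03-03 deadline; the claim is time-barred.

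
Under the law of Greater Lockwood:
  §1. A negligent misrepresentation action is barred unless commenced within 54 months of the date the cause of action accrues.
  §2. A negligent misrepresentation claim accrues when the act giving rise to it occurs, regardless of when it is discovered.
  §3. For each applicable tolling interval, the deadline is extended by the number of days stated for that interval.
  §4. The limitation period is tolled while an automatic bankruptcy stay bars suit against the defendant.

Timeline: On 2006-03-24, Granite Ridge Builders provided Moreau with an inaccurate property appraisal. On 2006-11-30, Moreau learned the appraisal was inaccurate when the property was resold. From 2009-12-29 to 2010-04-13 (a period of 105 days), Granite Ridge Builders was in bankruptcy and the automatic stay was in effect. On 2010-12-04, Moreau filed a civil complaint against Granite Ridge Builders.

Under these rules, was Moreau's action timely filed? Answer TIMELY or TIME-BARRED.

Because the rule ties accrual to occurrence, the claim accrued on 2006-03-24, not on the 2006-11-30 discovery date.
Adding the 54 months base period to 2006-03-24 gives a deadline of 2010-09-24, before any tolling.
The period was tolled for 105 days by the automatic bankruptcy stay (2009-12-29 to 2010-04-13), pushing the deadline to 2011-01-07.
Moreau filed on 2010-12-04, before the 2011-01-07 deadline, so the action is timely.

TIMELY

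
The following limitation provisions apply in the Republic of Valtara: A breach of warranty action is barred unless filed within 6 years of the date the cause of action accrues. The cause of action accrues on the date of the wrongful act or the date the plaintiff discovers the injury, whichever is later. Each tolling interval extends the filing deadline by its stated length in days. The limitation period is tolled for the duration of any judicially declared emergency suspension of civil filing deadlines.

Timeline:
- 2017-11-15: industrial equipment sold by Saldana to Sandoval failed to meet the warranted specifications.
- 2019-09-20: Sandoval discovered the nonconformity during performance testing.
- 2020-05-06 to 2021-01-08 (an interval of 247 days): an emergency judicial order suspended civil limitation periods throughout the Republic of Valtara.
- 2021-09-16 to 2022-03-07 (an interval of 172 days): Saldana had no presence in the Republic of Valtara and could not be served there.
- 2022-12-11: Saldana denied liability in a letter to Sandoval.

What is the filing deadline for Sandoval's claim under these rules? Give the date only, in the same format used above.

2026-05-25

Because discovery on 2019-09-20 post-dates the 2017-11-15 act, accrual under the later-of rule falls on 2019-09-20.
The untolled deadline — 6 years after 2019-09-20 — is 2025-09-20.
The emergency suspension of filing deadlines from 2020-05-06 to 2021-01-08 tolled the period for 247 days, extending the deadline to 2026-05-25.
No stated provision tolls the period for the defendant's absence, so the interval from 2021-09-16 to 2022-03-07 has no effect on the deadline.
None of the other events listed affects the running of the period under the stated rules.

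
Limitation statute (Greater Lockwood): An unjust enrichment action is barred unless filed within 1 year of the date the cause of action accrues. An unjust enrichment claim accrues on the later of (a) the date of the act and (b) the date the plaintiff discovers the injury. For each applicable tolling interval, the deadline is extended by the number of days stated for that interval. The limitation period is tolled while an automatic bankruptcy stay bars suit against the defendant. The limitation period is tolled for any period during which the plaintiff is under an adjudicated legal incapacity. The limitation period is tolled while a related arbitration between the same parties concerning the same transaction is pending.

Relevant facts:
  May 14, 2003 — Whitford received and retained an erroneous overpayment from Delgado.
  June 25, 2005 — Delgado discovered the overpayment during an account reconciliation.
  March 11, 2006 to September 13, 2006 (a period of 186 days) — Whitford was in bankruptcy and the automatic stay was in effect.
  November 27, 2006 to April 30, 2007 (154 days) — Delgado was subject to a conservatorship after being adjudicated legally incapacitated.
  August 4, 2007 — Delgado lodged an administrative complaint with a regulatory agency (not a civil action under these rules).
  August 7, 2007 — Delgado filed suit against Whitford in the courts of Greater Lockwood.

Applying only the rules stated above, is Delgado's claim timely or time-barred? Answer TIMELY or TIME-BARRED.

Because discovery on June 25, 2005 post-dates the May 14, 2003 act, accrual under the later-of rule falls on June 25, 2005.
Adding the 1 year base period to June 25, 2005 gives a deadline of June 25, 2006, before any tolling.
The period was tolled for 186 days by the automatic bankruptcy stay (March 11, 2006 to September 13, 2006), pushing the deadline to December 28, 2006.
The plaintiff's legal incapacity from November 27, 2006 to April 30, 2007 tolled the period for 154 days, extending the deadline to May 31, 2007.
None of the other events listed affects the running of the period under the stated rules.
Filing on August 7, 2007 missed the May 31, 2007 deadline — the action is time-barred.

TIME-BARRED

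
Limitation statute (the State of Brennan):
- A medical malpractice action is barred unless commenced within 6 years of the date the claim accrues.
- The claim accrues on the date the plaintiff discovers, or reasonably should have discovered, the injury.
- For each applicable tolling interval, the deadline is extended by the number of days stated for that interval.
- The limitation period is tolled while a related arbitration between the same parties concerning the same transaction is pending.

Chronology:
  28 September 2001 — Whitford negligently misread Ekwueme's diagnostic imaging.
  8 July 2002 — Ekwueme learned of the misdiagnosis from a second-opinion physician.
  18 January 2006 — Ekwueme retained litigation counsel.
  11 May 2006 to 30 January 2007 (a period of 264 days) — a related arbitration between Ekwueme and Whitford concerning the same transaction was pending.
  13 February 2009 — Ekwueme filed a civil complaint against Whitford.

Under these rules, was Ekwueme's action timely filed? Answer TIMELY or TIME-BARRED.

Under the discovery rule, the claim accrued on 8 July 2002, when Ekwueme discovered the injury — not on the 28 September 2001 date of the underlying act.
The untolled deadline — 6 years after 8 July 2002 — is 8 July 2008.
Because the pending related arbitration ran from 11 May 2006 to 30 January 2007, the deadline is extended by 264 days to 29 March 2009.
None of the other events listed affects the running of the period under the stated rules.
Filing on 13 February 2009 beat the 29 March 2009 deadline — the action is timely.

TIMELY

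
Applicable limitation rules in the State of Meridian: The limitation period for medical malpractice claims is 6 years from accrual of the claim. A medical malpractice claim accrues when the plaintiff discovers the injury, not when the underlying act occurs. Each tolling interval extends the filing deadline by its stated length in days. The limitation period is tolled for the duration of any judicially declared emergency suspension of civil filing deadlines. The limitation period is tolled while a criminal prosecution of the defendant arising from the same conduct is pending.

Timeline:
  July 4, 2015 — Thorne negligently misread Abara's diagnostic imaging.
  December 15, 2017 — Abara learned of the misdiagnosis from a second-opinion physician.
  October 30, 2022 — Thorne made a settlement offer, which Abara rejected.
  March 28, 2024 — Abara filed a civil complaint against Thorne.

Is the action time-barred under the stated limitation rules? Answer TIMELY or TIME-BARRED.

TIME-BARRED

The claim did not accrue until Abara discovered the injury on December 15, 2017; the July 4, 2015 act date does not start the clock under the stated rule.
6 years from December 15, 2017 is December 15, 2023.
Nothing else in the chronology tolls or restarts the period.
Filing on March 28, 2024 missed the December 15, 2023 deadline — the action is time-barred.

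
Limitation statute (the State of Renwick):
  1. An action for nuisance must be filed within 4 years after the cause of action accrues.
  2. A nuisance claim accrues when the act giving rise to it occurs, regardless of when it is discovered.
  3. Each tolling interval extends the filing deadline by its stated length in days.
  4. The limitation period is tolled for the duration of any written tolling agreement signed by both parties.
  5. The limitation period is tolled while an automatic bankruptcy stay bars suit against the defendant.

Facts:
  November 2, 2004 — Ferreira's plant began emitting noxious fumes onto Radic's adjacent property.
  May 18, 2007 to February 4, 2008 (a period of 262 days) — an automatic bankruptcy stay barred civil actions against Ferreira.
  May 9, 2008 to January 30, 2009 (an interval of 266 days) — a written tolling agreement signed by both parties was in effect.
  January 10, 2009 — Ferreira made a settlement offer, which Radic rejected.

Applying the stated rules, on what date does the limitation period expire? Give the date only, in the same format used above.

The cause of action accrued on November 2, 2004, the date of the act.
4 years from November 2, 2004 is November 2, 2008.
The period was tolled for 262 days by the automatic bankruptcy stay (May 18, 2007 to February 4, 2008), pushing the deadline to July 22, 2009.
The period was tolled for 266 days by the written tolling agreement (May 9, 2008 to January 30, 2009), pushing the deadline to April 14, 2010.
The other events in the timeline have no effect on the limitation period under the stated rules.

April 14, 2010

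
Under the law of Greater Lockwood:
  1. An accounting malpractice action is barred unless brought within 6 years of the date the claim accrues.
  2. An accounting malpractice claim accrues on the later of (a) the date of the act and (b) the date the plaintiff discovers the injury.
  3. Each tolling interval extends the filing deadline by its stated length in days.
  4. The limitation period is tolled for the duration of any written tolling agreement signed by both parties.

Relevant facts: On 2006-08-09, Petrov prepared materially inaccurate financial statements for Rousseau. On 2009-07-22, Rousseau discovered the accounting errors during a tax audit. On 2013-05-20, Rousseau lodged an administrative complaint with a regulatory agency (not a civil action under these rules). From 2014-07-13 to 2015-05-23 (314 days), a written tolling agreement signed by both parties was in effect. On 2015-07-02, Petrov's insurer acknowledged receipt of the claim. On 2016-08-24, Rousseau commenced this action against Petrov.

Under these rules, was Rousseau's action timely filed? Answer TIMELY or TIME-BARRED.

TIME-BARRED

The claim accrued on 2009-07-22 — the later of the 2006-08-09 act and the 2009-07-22 discovery.
6 years from 2009-07-22 is 2015-07-22.
Because the written tolling agreement ran from 2014-07-13 to 2015-05-23, the deadline is extended by 314 days to 2016-05-31.
The other events in the timeline have no effect on the limitation period under the stated rules.
Filing on 2016-08-24 missed the 2016-05-31 deadline — the action is time-barred.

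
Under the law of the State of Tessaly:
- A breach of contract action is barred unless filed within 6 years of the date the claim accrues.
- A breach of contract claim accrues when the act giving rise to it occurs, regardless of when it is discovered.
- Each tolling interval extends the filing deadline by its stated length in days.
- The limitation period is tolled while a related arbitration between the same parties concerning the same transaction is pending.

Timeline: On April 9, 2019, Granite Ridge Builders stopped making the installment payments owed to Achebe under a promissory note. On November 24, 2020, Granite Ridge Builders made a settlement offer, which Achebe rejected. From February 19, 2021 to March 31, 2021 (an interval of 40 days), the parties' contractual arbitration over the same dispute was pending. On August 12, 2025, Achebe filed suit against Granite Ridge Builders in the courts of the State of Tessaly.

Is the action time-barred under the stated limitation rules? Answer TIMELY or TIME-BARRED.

TIME-BARRED

The limitation period began to run on April 9, 2019.
6 years from April 9, 2019 is April 9, 2025.
Because the pending related arbitration ran from February 19, 2021 to March 31, 2021, the deadline is extended by 40 days to May 19, 2025.
None of the other events listed affects the running of the period under the stated rules.
Filing on August 12, 2025 missed the May 19, 2025 deadline — the action is time-barred.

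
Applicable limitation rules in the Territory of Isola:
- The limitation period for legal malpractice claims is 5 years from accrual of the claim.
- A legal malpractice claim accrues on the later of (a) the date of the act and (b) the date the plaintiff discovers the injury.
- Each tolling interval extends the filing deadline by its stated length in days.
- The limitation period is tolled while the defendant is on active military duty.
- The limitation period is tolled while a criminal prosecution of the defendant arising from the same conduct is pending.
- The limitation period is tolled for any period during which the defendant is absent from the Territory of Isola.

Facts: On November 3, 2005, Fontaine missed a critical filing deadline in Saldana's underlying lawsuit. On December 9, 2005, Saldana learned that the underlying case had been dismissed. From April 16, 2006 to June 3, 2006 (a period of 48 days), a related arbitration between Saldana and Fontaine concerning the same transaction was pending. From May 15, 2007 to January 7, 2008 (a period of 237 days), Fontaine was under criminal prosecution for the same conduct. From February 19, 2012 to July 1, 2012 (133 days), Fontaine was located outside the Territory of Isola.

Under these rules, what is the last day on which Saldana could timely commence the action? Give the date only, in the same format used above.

August 3, 2011

The claim accrued on December 9, 2005 — the later of the November 3, 2005 act and the December 9, 2005 discovery.
Adding the 5 years base period to December 9, 2005 gives a deadline of December 9, 2010, before any tolling.
The period was tolled for 237 days by the pending criminal prosecution (May 15, 2007 to January 7, 2008), pushing the deadline to August 3, 2011.
The defendant's absence from the jurisdiction from February 19, 2012 to July 1, 2012 began after the period had already run on August 3, 2011, so it has no tolling effect.
No stated provision tolls the period for a pending arbitration, so the interval from April 16, 2006 to June 3, 2006 has no effect on the deadline.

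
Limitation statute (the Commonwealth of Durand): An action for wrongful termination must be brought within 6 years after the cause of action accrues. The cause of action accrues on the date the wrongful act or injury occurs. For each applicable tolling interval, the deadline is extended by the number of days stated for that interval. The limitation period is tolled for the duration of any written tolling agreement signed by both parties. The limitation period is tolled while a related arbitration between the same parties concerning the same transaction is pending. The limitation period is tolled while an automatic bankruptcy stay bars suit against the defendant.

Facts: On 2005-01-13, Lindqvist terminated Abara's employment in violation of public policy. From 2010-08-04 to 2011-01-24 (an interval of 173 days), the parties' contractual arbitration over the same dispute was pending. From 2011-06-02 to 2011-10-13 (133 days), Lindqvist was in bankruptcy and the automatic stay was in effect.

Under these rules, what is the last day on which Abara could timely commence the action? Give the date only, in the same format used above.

2011-11-15

The claim accrued on 2005-01-13, when the wrongful act occurred.
The untolled deadline — 6 years after 2005-01-13 — is 2011-01-13.
Because the pending related arbitration ran from 2010-08-04 to 2011-01-24, the deadline is extended by 173 days to 2011-07-05.
The period was tolled for 133 days by the automatic bankruptcy stay (2011-06-02 to 2011-10-13), pushing the deadline to 2011-11-15.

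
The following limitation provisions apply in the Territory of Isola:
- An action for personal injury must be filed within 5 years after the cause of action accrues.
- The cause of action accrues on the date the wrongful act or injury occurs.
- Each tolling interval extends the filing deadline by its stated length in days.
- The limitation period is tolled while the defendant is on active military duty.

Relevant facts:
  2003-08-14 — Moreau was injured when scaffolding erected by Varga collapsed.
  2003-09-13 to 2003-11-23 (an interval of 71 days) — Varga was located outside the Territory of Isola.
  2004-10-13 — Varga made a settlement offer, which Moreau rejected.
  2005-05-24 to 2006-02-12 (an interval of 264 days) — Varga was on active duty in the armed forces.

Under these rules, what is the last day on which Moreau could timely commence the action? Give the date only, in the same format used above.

2009-05-05

The claim accrued on 2003-08-14, when the wrongful act occurred.
Adding the 5 years base period to 2003-08-14 gives a deadline of 2008-08-14, before any tolling.
The period was tolled for 264 days by the defendant's active military service (2005-05-24 to 2006-02-12), pushing the deadline to 2009-05-05.
Although the defendant's absence ran from 2003-09-13 to 2003-11-23, the stated rules do not make that a tolling event, so it is disregarded.
None of the other events listed affects the running of the period under the stated rules.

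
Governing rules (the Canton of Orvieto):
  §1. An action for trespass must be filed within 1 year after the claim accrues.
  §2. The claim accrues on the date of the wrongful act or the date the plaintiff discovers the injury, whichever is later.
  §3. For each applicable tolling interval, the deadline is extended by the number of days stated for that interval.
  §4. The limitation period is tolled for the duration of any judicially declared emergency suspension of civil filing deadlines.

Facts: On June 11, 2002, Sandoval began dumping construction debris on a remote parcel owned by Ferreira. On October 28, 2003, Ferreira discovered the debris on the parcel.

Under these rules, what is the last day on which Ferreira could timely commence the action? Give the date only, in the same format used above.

October 28, 2004

Taking the later of the act (June 11, 2002) and discovery (October 28, 2003), the claim accrued on October 28, 2003.
The untolled deadline — 1 year after October 28, 2003 — is October 28, 2004.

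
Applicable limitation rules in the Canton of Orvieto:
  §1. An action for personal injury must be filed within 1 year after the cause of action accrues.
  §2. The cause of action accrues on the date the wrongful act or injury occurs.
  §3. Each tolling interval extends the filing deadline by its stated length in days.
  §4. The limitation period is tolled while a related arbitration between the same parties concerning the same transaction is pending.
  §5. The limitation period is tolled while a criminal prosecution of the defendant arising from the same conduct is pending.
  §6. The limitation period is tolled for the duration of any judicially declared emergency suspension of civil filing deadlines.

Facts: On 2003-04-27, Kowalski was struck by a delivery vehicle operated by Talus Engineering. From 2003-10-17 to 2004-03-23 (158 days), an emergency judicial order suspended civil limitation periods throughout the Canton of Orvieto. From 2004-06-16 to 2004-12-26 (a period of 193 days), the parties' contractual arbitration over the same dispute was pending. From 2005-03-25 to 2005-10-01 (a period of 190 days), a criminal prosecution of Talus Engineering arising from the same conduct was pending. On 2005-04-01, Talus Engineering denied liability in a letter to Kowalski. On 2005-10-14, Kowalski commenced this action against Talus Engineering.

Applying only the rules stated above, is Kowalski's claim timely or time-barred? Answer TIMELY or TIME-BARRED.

TIMELY

The limitation period began to run on 2003-04-27.
1 year from 2003-04-27 is 2004-04-27.
Because the emergency suspension of filing deadlines ran from 2003-10-17 to 2004-03-23, the deadline is extended by 158 days to 2004-10-02.
The period was tolled for 193 days by the pending related arbitration (2004-06-16 to 2004-12-26), pushing the deadline to 2005-04-13.
The period was tolled for 190 days by the pending criminal prosecution (2005-03-25 to 2005-10-01), pushing the deadline to 2005-10-20.
None of the other events listed affects the running of the period under the stated rules.
Filing on 2005-10-14 beat the 2005-10-20 deadline — the action is timely.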